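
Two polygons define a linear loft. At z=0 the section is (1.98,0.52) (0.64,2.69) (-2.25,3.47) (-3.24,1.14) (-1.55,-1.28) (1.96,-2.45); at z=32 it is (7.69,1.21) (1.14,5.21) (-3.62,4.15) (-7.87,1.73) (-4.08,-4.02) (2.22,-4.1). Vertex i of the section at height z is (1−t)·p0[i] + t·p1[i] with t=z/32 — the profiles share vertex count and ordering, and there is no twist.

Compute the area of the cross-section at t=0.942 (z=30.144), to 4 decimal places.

Area at t=0.942: 88.0158

Cross-section at t=0.942: each vertex is (1-t)·p0[i] + t·p1[i].
  v1: (1-0.942)·(1.98,0.52) + 0.942·(7.69,1.21) = (7.3588,1.1700)
  v2: (1-0.942)·(0.64,2.69) + 0.942·(1.14,5.21) = (1.1110,5.0638)
  v3: (1-0.942)·(-2.25,3.47) + 0.942·(-3.62,4.15) = (-3.5405,4.1106)
  v4: (1-0.942)·(-3.24,1.14) + 0.942·(-7.87,1.73) = (-7.6015,1.6958)
  v5: (1-0.942)·(-1.55,-1.28) + 0.942·(-4.08,-4.02) = (-3.9333,-3.8611)
  v6: (1-0.942)·(1.96,-2.45) + 0.942·(2.22,-4.1) = (2.2049,-4.0043)
Shoelace sum Σ(x_i·y_{i+1} − x_{i+1}·y_i):
  i=1: 7.3588·5.0638 − 1.1110·1.1700 = +35.9640 (running +35.9640)
  i=2: 1.1110·4.1106 − -3.5405·5.0638 = +22.4956 (running +58.4596)
  i=3: -3.5405·1.6958 − -7.6015·4.1106 = +25.2423 (running +83.7019)
  i=4: -7.6015·-3.8611 − -3.9333·1.6958 = +36.0198 (running +119.7217)
  i=5: -3.9333·-4.0043 − 2.2049·-3.8611 = +24.2633 (running +143.9850)
  i=6: 2.2049·1.1700 − 7.3588·-4.0043 = +32.0466 (running +176.0316)
Area = |Σ|/2 = |176.0316|/2 = 88.0158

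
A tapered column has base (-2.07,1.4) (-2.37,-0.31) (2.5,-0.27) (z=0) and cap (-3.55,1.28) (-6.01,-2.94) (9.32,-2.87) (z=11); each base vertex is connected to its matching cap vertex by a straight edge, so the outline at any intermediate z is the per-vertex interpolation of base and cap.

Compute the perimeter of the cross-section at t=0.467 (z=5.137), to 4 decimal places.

Cross-section at t=0.467: each vertex is (1-t)·p0[i] + t·p1[i].
  v1: (1-0.467)·(-2.07,1.4) + 0.467·(-3.55,1.28) = (-2.7612,1.3440)
  v2: (1-0.467)·(-2.37,-0.31) + 0.467·(-6.01,-2.94) = (-4.0699,-1.5382)
  v3: (1-0.467)·(2.5,-0.27) + 0.467·(9.32,-2.87) = (5.6849,-1.4842)
Perimeter = Σ |v_{i+1} − v_i|:
  edge 1→2: √(-1.3087² + -2.8822²) = 3.1654 (running 3.1654)
  edge 2→3: √(9.7548² + 0.0540²) = 9.7550 (running 12.9204)
  edge 3→1: √(-8.4461² + 2.8282²) = 8.9070 (running 21.8274)
Perimeter = 21.8274

Perimeter at t=0.467: 21.8274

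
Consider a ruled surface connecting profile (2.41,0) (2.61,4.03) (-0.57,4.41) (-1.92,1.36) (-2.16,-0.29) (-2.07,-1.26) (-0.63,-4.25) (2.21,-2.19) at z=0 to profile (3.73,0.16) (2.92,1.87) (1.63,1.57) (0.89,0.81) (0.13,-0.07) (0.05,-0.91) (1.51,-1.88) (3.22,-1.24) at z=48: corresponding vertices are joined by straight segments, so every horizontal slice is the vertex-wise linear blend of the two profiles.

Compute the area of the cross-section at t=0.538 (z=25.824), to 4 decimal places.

Cross-section at t=0.538: each vertex is (1-t)·p0[i] + t·p1[i].
  v1: (1-0.538)·(2.41,0) + 0.538·(3.73,0.16) = (3.1202,0.0861)
  v2: (1-0.538)·(2.61,4.03) + 0.538·(2.92,1.87) = (2.7768,2.8679)
  v3: (1-0.538)·(-0.57,4.41) + 0.538·(1.63,1.57) = (0.6136,2.8821)
  v4: (1-0.538)·(-1.92,1.36) + 0.538·(0.89,0.81) = (-0.4082,1.0641)
  v5: (1-0.538)·(-2.16,-0.29) + 0.538·(0.13,-0.07) = (-0.9280,-0.1716)
  v6: (1-0.538)·(-2.07,-1.26) + 0.538·(0.05,-0.91) = (-0.9294,-1.0717)
  v7: (1-0.538)·(-0.63,-4.25) + 0.538·(1.51,-1.88) = (0.5213,-2.9749)
  v8: (1-0.538)·(2.21,-2.19) + 0.538·(3.22,-1.24) = (2.7534,-1.6789)
Shoelace sum Σ(x_i·y_{i+1} − x_{i+1}·y_i):
  i=1: 3.1202·2.8679 − 2.7768·0.0861 = +8.7093 (running +8.7093)
  i=2: 2.7768·2.8821 − 0.6136·2.8679 = +6.2431 (running +14.9525)
  i=3: 0.6136·1.0641 − -0.4082·2.8821 = +1.8295 (running +16.7819)
  i=4: -0.4082·-0.1716 − -0.9280·1.0641 = +1.0575 (running +17.8395)
  i=5: -0.9280·-1.0717 − -0.9294·-0.1716 = +0.8350 (running +18.6745)
  i=6: -0.9294·-2.9749 − 0.5213·-1.0717 = +3.3237 (running +21.9982)
  i=7: 0.5213·-1.6789 − 2.7534·-2.9749 = +7.3159 (running +29.3141)
  i=8: 2.7534·0.0861 − 3.1202·-1.6789 = +5.4754 (running +34.7895)
Area = |Σ|/2 = |34.7895|/2 = 17.3948

Area at t=0.538: 17.3948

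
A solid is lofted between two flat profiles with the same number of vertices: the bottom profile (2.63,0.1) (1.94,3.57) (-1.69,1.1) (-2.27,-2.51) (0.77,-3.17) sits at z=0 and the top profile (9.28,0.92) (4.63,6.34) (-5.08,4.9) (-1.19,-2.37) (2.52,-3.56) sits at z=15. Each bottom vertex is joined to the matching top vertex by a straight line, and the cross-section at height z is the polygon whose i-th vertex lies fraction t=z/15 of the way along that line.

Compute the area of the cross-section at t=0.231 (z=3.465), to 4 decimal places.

Area at t=0.231: 32.9085

Cross-section at t=0.231: each vertex is (1-t)·p0[i] + t·p1[i].
  v1: (1-0.231)·(2.63,0.1) + 0.231·(9.28,0.92) = (4.1662,0.2894)
  v2: (1-0.231)·(1.94,3.57) + 0.231·(4.63,6.34) = (2.5614,4.2099)
  v3: (1-0.231)·(-1.69,1.1) + 0.231·(-5.08,4.9) = (-2.4731,1.9778)
  v4: (1-0.231)·(-2.27,-2.51) + 0.231·(-1.19,-2.37) = (-2.0205,-2.4777)
  v5: (1-0.231)·(0.77,-3.17) + 0.231·(2.52,-3.56) = (1.1743,-3.2601)
Shoelace sum Σ(x_i·y_{i+1} − x_{i+1}·y_i):
  i=1: 4.1662·4.2099 − 2.5614·0.2894 = +16.7976 (running +16.7976)
  i=2: 2.5614·1.9778 − -2.4731·4.2099 = +15.4773 (running +32.2749)
  i=3: -2.4731·-2.4777 − -2.0205·1.9778 = +10.1237 (running +42.3986)
  i=4: -2.0205·-3.2601 − 1.1743·-2.4777 = +9.4965 (running +51.8951)
  i=5: 1.1743·0.2894 − 4.1662·-3.2601 = +13.9219 (running +65.8169)
Area = |Σ|/2 = |65.8169|/2 = 32.9085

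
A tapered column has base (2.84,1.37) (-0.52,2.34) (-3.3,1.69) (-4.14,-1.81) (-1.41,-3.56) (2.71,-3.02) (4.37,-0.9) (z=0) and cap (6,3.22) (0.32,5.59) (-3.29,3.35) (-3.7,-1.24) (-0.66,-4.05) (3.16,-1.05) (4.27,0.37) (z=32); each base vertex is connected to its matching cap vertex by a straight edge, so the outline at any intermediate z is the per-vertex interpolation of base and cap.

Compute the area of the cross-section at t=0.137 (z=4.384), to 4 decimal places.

Area at t=0.137: 38.6591

Cross-section at t=0.137: each vertex is (1-t)·p0[i] + t·p1[i].
  v1: (1-0.137)·(2.84,1.37) + 0.137·(6,3.22) = (3.2729,1.6235)
  v2: (1-0.137)·(-0.52,2.34) + 0.137·(0.32,5.59) = (-0.4049,2.7852)
  v3: (1-0.137)·(-3.3,1.69) + 0.137·(-3.29,3.35) = (-3.2986,1.9174)
  v4: (1-0.137)·(-4.14,-1.81) + 0.137·(-3.7,-1.24) = (-4.0797,-1.7319)
  v5: (1-0.137)·(-1.41,-3.56) + 0.137·(-0.66,-4.05) = (-1.3072,-3.6271)
  v6: (1-0.137)·(2.71,-3.02) + 0.137·(3.16,-1.05) = (2.7717,-2.7501)
  v7: (1-0.137)·(4.37,-0.9) + 0.137·(4.27,0.37) = (4.3563,-0.7260)
Shoelace sum Σ(x_i·y_{i+1} − x_{i+1}·y_i):
  i=1: 3.2729·2.7852 − -0.4049·1.6235 = +9.7733 (running +9.7733)
  i=2: -0.4049·1.9174 − -3.2986·2.7852 = +8.4111 (running +18.1844)
  i=3: -3.2986·-1.7319 − -4.0797·1.9174 = +13.5355 (running +31.7198)
  i=4: -4.0797·-3.6271 − -1.3072·-1.7319 = +12.5336 (running +44.2535)
  i=5: -1.3072·-2.7501 − 2.7717·-3.6271 = +13.6482 (running +57.9017)
  i=6: 2.7717·-0.7260 − 4.3563·-2.7501 = +9.9681 (running +67.8698)
  i=7: 4.3563·1.6235 − 3.2729·-0.7260 = +9.4484 (running +77.3182)
Area = |Σ|/2 = |77.3182|/2 = 38.6591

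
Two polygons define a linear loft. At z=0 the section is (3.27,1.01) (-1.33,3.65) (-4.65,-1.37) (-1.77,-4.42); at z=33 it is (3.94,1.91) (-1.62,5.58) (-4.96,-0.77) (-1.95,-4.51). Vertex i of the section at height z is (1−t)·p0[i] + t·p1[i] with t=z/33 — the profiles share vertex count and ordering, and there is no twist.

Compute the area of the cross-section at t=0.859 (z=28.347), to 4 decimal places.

Cross-section at t=0.859: each vertex is (1-t)·p0[i] + t·p1[i].
  v1: (1-0.859)·(3.27,1.01) + 0.859·(3.94,1.91) = (3.8455,1.7831)
  v2: (1-0.859)·(-1.33,3.65) + 0.859·(-1.62,5.58) = (-1.5791,5.3079)
  v3: (1-0.859)·(-4.65,-1.37) + 0.859·(-4.96,-0.77) = (-4.9163,-0.8546)
  v4: (1-0.859)·(-1.77,-4.42) + 0.859·(-1.95,-4.51) = (-1.9246,-4.4973)
Shoelace sum Σ(x_i·y_{i+1} − x_{i+1}·y_i):
  i=1: 3.8455·5.3079 − -1.5791·1.7831 = +23.2273 (running +23.2273)
  i=2: -1.5791·-0.8546 − -4.9163·5.3079 = +27.4445 (running +50.6718)
  i=3: -4.9163·-4.4973 − -1.9246·-0.8546 = +20.4653 (running +71.1371)
  i=4: -1.9246·1.7831 − 3.8455·-4.4973 = +13.8628 (running +84.9999)
Area = |Σ|/2 = |84.9999|/2 = 42.4999

Area at t=0.859: 42.4999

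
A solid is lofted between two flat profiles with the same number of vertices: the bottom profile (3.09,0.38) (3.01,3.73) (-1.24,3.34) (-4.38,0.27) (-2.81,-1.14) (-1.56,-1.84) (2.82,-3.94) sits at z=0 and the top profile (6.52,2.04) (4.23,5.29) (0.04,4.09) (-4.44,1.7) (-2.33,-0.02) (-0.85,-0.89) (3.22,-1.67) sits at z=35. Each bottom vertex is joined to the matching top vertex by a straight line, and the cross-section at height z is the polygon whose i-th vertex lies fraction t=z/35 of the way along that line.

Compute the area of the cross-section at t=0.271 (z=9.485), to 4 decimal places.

Cross-section at t=0.271: each vertex is (1-t)·p0[i] + t·p1[i].
  v1: (1-0.271)·(3.09,0.38) + 0.271·(6.52,2.04) = (4.0195,0.8299)
  v2: (1-0.271)·(3.01,3.73) + 0.271·(4.23,5.29) = (3.3406,4.1528)
  v3: (1-0.271)·(-1.24,3.34) + 0.271·(0.04,4.09) = (-0.8931,3.5433)
  v4: (1-0.271)·(-4.38,0.27) + 0.271·(-4.44,1.7) = (-4.3963,0.6575)
  v5: (1-0.271)·(-2.81,-1.14) + 0.271·(-2.33,-0.02) = (-2.6799,-0.8365)
  v6: (1-0.271)·(-1.56,-1.84) + 0.271·(-0.85,-0.89) = (-1.3676,-1.5826)
  v7: (1-0.271)·(2.82,-3.94) + 0.271·(3.22,-1.67) = (2.9284,-3.3248)
Shoelace sum Σ(x_i·y_{i+1} − x_{i+1}·y_i):
  i=1: 4.0195·4.1528 − 3.3406·0.8299 = +13.9199 (running +13.9199)
  i=2: 3.3406·3.5433 − -0.8931·4.1528 = +15.5456 (running +29.4655)
  i=3: -0.8931·0.6575 − -4.3963·3.5433 = +14.9898 (running +44.4553)
  i=4: -4.3963·-0.8365 − -2.6799·0.6575 = +5.4395 (running +49.8948)
  i=5: -2.6799·-1.5826 − -1.3676·-0.8365 = +3.0971 (running +52.9919)
  i=6: -1.3676·-3.3248 − 2.9284·-1.5826 = +9.1813 (running +62.1733)
  i=7: 2.9284·0.8299 − 4.0195·-3.3248 = +15.7944 (running +77.9677)
Area = |Σ|/2 = |77.9677|/2 = 38.9838

Area at t=0.271: 38.9838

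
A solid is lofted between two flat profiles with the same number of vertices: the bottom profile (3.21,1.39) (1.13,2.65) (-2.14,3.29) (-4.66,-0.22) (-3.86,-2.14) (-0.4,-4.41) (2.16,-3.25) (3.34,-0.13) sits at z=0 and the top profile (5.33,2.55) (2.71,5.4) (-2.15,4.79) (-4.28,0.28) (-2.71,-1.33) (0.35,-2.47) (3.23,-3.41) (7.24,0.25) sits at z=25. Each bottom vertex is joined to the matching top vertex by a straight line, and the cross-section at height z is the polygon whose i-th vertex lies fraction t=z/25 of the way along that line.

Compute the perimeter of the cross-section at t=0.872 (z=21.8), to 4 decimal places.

Perimeter at t=0.872: 29.6302

Cross-section at t=0.872: each vertex is (1-t)·p0[i] + t·p1[i].
  v1: (1-0.872)·(3.21,1.39) + 0.872·(5.33,2.55) = (5.0586,2.4015)
  v2: (1-0.872)·(1.13,2.65) + 0.872·(2.71,5.4) = (2.5078,5.0480)
  v3: (1-0.872)·(-2.14,3.29) + 0.872·(-2.15,4.79) = (-2.1487,4.5980)
  v4: (1-0.872)·(-4.66,-0.22) + 0.872·(-4.28,0.28) = (-4.3286,0.2160)
  v5: (1-0.872)·(-3.86,-2.14) + 0.872·(-2.71,-1.33) = (-2.8572,-1.4337)
  v6: (1-0.872)·(-0.4,-4.41) + 0.872·(0.35,-2.47) = (0.2540,-2.7183)
  v7: (1-0.872)·(2.16,-3.25) + 0.872·(3.23,-3.41) = (3.0930,-3.3895)
  v8: (1-0.872)·(3.34,-0.13) + 0.872·(7.24,0.25) = (6.7408,0.2014)
Perimeter = Σ |v_{i+1} − v_i|:
  edge 1→2: √(-2.5509² + 2.6465²) = 3.6757 (running 3.6757)
  edge 2→3: √(-4.6565² + -0.4500²) = 4.6782 (running 8.3539)
  edge 3→4: √(-2.1799² + -4.3820²) = 4.8943 (running 13.2482)
  edge 4→5: √(1.4714² + -1.6497²) = 2.2106 (running 15.4587)
  edge 5→6: √(3.1112² + -1.2846²) = 3.3660 (running 18.8247)
  edge 6→7: √(2.8390² + -0.6712²) = 2.9173 (running 21.7420)
  edge 7→8: √(3.6478² + 3.5909²) = 5.1186 (running 26.8607)
  edge 8→1: √(-1.6822² + 2.2002²) = 2.7695 (running 29.6302)
Perimeter = 29.6302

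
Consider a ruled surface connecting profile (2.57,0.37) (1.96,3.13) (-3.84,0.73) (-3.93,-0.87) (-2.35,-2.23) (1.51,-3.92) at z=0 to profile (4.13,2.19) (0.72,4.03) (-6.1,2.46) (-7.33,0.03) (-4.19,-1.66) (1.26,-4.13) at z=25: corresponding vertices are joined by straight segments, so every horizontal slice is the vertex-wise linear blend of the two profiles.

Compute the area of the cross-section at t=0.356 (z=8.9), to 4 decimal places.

Cross-section at t=0.356: each vertex is (1-t)·p0[i] + t·p1[i].
  v1: (1-0.356)·(2.57,0.37) + 0.356·(4.13,2.19) = (3.1254,1.0179)
  v2: (1-0.356)·(1.96,3.13) + 0.356·(0.72,4.03) = (1.5186,3.4504)
  v3: (1-0.356)·(-3.84,0.73) + 0.356·(-6.1,2.46) = (-4.6446,1.3459)
  v4: (1-0.356)·(-3.93,-0.87) + 0.356·(-7.33,0.03) = (-5.1404,-0.5496)
  v5: (1-0.356)·(-2.35,-2.23) + 0.356·(-4.19,-1.66) = (-3.0050,-2.0271)
  v6: (1-0.356)·(1.51,-3.92) + 0.356·(1.26,-4.13) = (1.4210,-3.9948)
Shoelace sum Σ(x_i·y_{i+1} − x_{i+1}·y_i):
  i=1: 3.1254·3.4504 − 1.5186·1.0179 = +9.2380 (running +9.2380)
  i=2: 1.5186·1.3459 − -4.6446·3.4504 = +18.0694 (running +27.3074)
  i=3: -4.6446·-0.5496 − -5.1404·1.3459 = +9.4710 (running +36.7784)
  i=4: -5.1404·-2.0271 − -3.0050·-0.5496 = +8.7684 (running +45.5468)
  i=5: -3.0050·-3.9948 − 1.4210·-2.0271 = +14.8849 (running +60.4317)
  i=6: 1.4210·1.0179 − 3.1254·-3.9948 = +13.9315 (running +74.3632)
Area = |Σ|/2 = |74.3632|/2 = 37.1816

Area at t=0.356: 37.1816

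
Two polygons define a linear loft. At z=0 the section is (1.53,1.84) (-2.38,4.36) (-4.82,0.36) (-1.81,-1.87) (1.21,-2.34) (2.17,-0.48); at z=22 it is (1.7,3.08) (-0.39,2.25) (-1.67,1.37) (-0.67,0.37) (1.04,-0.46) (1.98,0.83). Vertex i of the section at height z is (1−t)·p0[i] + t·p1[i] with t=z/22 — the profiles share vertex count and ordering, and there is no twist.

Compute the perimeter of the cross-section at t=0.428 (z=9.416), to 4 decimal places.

Perimeter at t=0.428: 16.1087

Cross-section at t=0.428: each vertex is (1-t)·p0[i] + t·p1[i].
  v1: (1-0.428)·(1.53,1.84) + 0.428·(1.7,3.08) = (1.6028,2.3707)
  v2: (1-0.428)·(-2.38,4.36) + 0.428·(-0.39,2.25) = (-1.5283,3.4569)
  v3: (1-0.428)·(-4.82,0.36) + 0.428·(-1.67,1.37) = (-3.4718,0.7923)
  v4: (1-0.428)·(-1.81,-1.87) + 0.428·(-0.67,0.37) = (-1.3221,-0.9113)
  v5: (1-0.428)·(1.21,-2.34) + 0.428·(1.04,-0.46) = (1.1372,-1.5354)
  v6: (1-0.428)·(2.17,-0.48) + 0.428·(1.98,0.83) = (2.0887,0.0807)
Perimeter = Σ |v_{i+1} − v_i|:
  edge 1→2: √(-3.1310² + 1.0862²) = 3.3141 (running 3.3141)
  edge 2→3: √(-1.9435² + -2.6646²) = 3.2981 (running 6.6122)
  edge 3→4: √(2.1497² + -1.7036²) = 2.7429 (running 9.3551)
  edge 4→5: √(2.4593² + -0.6241²) = 2.5373 (running 11.8924)
  edge 5→6: √(0.9514² + 1.6160²) = 1.8753 (running 13.7677)
  edge 6→1: √(-0.4859² + 2.2900²) = 2.3410 (running 16.1087)
Perimeter = 16.1087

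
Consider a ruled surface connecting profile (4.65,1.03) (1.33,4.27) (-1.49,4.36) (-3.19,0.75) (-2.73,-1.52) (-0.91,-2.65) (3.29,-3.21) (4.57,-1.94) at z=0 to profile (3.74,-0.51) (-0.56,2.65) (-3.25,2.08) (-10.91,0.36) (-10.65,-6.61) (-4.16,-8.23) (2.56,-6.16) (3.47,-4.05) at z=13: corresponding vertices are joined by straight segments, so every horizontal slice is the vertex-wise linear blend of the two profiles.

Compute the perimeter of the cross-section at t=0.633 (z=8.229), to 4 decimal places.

Cross-section at t=0.633: each vertex is (1-t)·p0[i] + t·p1[i].
  v1: (1-0.633)·(4.65,1.03) + 0.633·(3.74,-0.51) = (4.0740,0.0552)
  v2: (1-0.633)·(1.33,4.27) + 0.633·(-0.56,2.65) = (0.1336,3.2445)
  v3: (1-0.633)·(-1.49,4.36) + 0.633·(-3.25,2.08) = (-2.6041,2.9168)
  v4: (1-0.633)·(-3.19,0.75) + 0.633·(-10.91,0.36) = (-8.0768,0.5031)
  v5: (1-0.633)·(-2.73,-1.52) + 0.633·(-10.65,-6.61) = (-7.7434,-4.7420)
  v6: (1-0.633)·(-0.91,-2.65) + 0.633·(-4.16,-8.23) = (-2.9672,-6.1821)
  v7: (1-0.633)·(3.29,-3.21) + 0.633·(2.56,-6.16) = (2.8279,-5.0774)
  v8: (1-0.633)·(4.57,-1.94) + 0.633·(3.47,-4.05) = (3.8737,-3.2756)
Perimeter = Σ |v_{i+1} − v_i|:
  edge 1→2: √(-3.9403² + 3.1894²) = 5.0693 (running 5.0693)
  edge 2→3: √(-2.7377² + -0.3278²) = 2.7573 (running 7.8266)
  edge 3→4: √(-5.4727² + -2.4136²) = 5.9813 (running 13.8079)
  edge 4→5: √(0.3334² + -5.2451²) = 5.2557 (running 19.0636)
  edge 5→6: √(4.7761² + -1.4402²) = 4.9885 (running 24.0521)
  edge 6→7: √(5.7952² + 1.1048²) = 5.8995 (running 29.9516)
  edge 7→8: √(1.0458² + 1.8017²) = 2.0832 (running 32.0349)
  edge 8→1: √(0.2003² + 3.3308²) = 3.3368 (running 35.3717)
Perimeter = 35.3717

Perimeter at t=0.633: 35.3717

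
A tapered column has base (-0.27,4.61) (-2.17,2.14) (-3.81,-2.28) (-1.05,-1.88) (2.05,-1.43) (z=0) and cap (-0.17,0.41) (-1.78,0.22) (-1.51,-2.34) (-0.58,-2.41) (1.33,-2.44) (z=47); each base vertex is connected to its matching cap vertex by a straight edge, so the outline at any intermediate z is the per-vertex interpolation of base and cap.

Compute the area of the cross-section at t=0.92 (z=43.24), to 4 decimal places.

Area at t=0.92: 7.0365

Cross-section at t=0.92: each vertex is (1-t)·p0[i] + t·p1[i].
  v1: (1-0.92)·(-0.27,4.61) + 0.92·(-0.17,0.41) = (-0.1780,0.7460)
  v2: (1-0.92)·(-2.17,2.14) + 0.92·(-1.78,0.22) = (-1.8112,0.3736)
  v3: (1-0.92)·(-3.81,-2.28) + 0.92·(-1.51,-2.34) = (-1.6940,-2.3352)
  v4: (1-0.92)·(-1.05,-1.88) + 0.92·(-0.58,-2.41) = (-0.6176,-2.3676)
  v5: (1-0.92)·(2.05,-1.43) + 0.92·(1.33,-2.44) = (1.3876,-2.3592)
Shoelace sum Σ(x_i·y_{i+1} − x_{i+1}·y_i):
  i=1: -0.1780·0.3736 − -1.8112·0.7460 = +1.2847 (running +1.2847)
  i=2: -1.8112·-2.3352 − -1.6940·0.3736 = +4.8624 (running +6.1470)
  i=3: -1.6940·-2.3676 − -0.6176·-2.3352 = +2.5685 (running +8.7155)
  i=4: -0.6176·-2.3592 − 1.3876·-2.3676 = +4.7423 (running +13.4579)
  i=5: 1.3876·0.7460 − -0.1780·-2.3592 = +0.6152 (running +14.0731)
Area = |Σ|/2 = |14.0731|/2 = 7.0365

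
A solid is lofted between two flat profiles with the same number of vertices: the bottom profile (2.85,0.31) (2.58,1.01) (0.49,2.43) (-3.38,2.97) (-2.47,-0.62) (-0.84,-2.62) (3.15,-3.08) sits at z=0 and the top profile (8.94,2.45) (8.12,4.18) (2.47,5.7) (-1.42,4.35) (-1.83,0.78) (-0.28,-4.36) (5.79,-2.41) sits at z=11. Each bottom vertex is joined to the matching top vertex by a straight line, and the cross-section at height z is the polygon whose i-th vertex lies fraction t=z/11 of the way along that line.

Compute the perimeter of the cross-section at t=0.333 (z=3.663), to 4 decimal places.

Cross-section at t=0.333: each vertex is (1-t)·p0[i] + t·p1[i].
  v1: (1-0.333)·(2.85,0.31) + 0.333·(8.94,2.45) = (4.8780,1.0226)
  v2: (1-0.333)·(2.58,1.01) + 0.333·(8.12,4.18) = (4.4248,2.0656)
  v3: (1-0.333)·(0.49,2.43) + 0.333·(2.47,5.7) = (1.1493,3.5189)
  v4: (1-0.333)·(-3.38,2.97) + 0.333·(-1.42,4.35) = (-2.7273,3.4295)
  v5: (1-0.333)·(-2.47,-0.62) + 0.333·(-1.83,0.78) = (-2.2569,-0.1538)
  v6: (1-0.333)·(-0.84,-2.62) + 0.333·(-0.28,-4.36) = (-0.6535,-3.1994)
  v7: (1-0.333)·(3.15,-3.08) + 0.333·(5.79,-2.41) = (4.0291,-2.8569)
Perimeter = Σ |v_{i+1} − v_i|:
  edge 1→2: √(-0.4531² + 1.0430²) = 1.1372 (running 1.1372)
  edge 2→3: √(-3.2755² + 1.4533²) = 3.5834 (running 4.7206)
  edge 3→4: √(-3.8767² + -0.0894²) = 3.8777 (running 8.5983)
  edge 4→5: √(0.4704² + -3.5833²) = 3.6141 (running 12.2124)
  edge 5→6: √(1.6034² + -3.0456²) = 3.4419 (running 15.6543)
  edge 6→7: √(4.6826² + 0.3425²) = 4.6952 (running 20.3494)
  edge 7→1: √(0.8489² + 3.8795²) = 3.9713 (running 24.3207)
Perimeter = 24.3207

Perimeter at t=0.333: 24.3207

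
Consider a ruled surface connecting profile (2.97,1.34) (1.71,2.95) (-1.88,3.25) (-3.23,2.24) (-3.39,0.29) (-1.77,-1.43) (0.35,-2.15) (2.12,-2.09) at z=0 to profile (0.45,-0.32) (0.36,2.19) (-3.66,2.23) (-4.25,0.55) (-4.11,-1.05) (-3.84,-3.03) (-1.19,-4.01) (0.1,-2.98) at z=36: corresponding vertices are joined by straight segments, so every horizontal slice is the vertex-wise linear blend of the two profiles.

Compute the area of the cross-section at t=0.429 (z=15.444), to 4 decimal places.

Area at t=0.429: 25.7451

Cross-section at t=0.429: each vertex is (1-t)·p0[i] + t·p1[i].
  v1: (1-0.429)·(2.97,1.34) + 0.429·(0.45,-0.32) = (1.8889,0.6279)
  v2: (1-0.429)·(1.71,2.95) + 0.429·(0.36,2.19) = (1.1308,2.6240)
  v3: (1-0.429)·(-1.88,3.25) + 0.429·(-3.66,2.23) = (-2.6436,2.8124)
  v4: (1-0.429)·(-3.23,2.24) + 0.429·(-4.25,0.55) = (-3.6676,1.5150)
  v5: (1-0.429)·(-3.39,0.29) + 0.429·(-4.11,-1.05) = (-3.6989,-0.2849)
  v6: (1-0.429)·(-1.77,-1.43) + 0.429·(-3.84,-3.03) = (-2.6580,-2.1164)
  v7: (1-0.429)·(0.35,-2.15) + 0.429·(-1.19,-4.01) = (-0.3107,-2.9479)
  v8: (1-0.429)·(2.12,-2.09) + 0.429·(0.1,-2.98) = (1.2534,-2.4718)
Shoelace sum Σ(x_i·y_{i+1} − x_{i+1}·y_i):
  i=1: 1.8889·2.6240 − 1.1308·0.6279 = +4.2464 (running +4.2464)
  i=2: 1.1308·2.8124 − -2.6436·2.6240 = +10.1172 (running +14.3636)
  i=3: -2.6436·1.5150 − -3.6676·2.8124 = +6.3097 (running +20.6733)
  i=4: -3.6676·-0.2849 − -3.6989·1.5150 = +6.6485 (running +27.3218)
  i=5: -3.6989·-2.1164 − -2.6580·-0.2849 = +7.0711 (running +34.3930)
  i=6: -2.6580·-2.9479 − -0.3107·-2.1164 = +7.1782 (running +41.5712)
  i=7: -0.3107·-2.4718 − 1.2534·-2.9479 = +4.4629 (running +46.0341)
  i=8: 1.2534·0.6279 − 1.8889·-2.4718 = +5.4560 (running +51.4901)
Area = |Σ|/2 = |51.4901|/2 = 25.7451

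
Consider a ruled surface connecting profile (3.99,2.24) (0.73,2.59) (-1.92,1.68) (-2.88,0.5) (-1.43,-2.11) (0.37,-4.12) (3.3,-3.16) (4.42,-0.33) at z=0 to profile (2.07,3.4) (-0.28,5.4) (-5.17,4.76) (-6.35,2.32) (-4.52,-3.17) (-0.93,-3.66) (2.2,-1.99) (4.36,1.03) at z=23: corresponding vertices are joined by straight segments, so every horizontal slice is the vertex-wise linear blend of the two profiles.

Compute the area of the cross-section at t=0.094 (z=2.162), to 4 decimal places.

Cross-section at t=0.094: each vertex is (1-t)·p0[i] + t·p1[i].
  v1: (1-0.094)·(3.99,2.24) + 0.094·(2.07,3.4) = (3.8095,2.3490)
  v2: (1-0.094)·(0.73,2.59) + 0.094·(-0.28,5.4) = (0.6351,2.8541)
  v3: (1-0.094)·(-1.92,1.68) + 0.094·(-5.17,4.76) = (-2.2255,1.9695)
  v4: (1-0.094)·(-2.88,0.5) + 0.094·(-6.35,2.32) = (-3.2062,0.6711)
  v5: (1-0.094)·(-1.43,-2.11) + 0.094·(-4.52,-3.17) = (-1.7205,-2.2096)
  v6: (1-0.094)·(0.37,-4.12) + 0.094·(-0.93,-3.66) = (0.2478,-4.0768)
  v7: (1-0.094)·(3.3,-3.16) + 0.094·(2.2,-1.99) = (3.1966,-3.0500)
  v8: (1-0.094)·(4.42,-0.33) + 0.094·(4.36,1.03) = (4.4144,-0.2022)
Shoelace sum Σ(x_i·y_{i+1} − x_{i+1}·y_i):
  i=1: 3.8095·2.8541 − 0.6351·2.3490 = +9.3811 (running +9.3811)
  i=2: 0.6351·1.9695 − -2.2255·2.8541 = +7.6027 (running +16.9838)
  i=3: -2.2255·0.6711 − -3.2062·1.9695 = +4.8211 (running +21.8049)
  i=4: -3.2062·-2.2096 − -1.7205·0.6711 = +8.2391 (running +30.0440)
  i=5: -1.7205·-4.0768 − 0.2478·-2.2096 = +7.5615 (running +37.6054)
  i=6: 0.2478·-3.0500 − 3.1966·-4.0768 = +12.2760 (running +49.8814)
  i=7: 3.1966·-0.2022 − 4.4144·-3.0500 = +12.8177 (running +62.6991)
  i=8: 4.4144·2.3490 − 3.8095·-0.2022 = +11.1396 (running +73.8387)
Area = |Σ|/2 = |73.8387|/2 = 36.9194

Area at t=0.094: 36.9194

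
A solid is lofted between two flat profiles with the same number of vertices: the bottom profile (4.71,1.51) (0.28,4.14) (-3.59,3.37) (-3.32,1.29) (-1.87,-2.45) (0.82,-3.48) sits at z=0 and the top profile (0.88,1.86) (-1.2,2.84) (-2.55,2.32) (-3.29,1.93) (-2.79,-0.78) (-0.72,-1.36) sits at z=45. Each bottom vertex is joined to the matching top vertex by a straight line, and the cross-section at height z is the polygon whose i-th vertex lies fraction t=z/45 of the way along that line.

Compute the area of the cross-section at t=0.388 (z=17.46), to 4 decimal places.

Cross-section at t=0.388: each vertex is (1-t)·p0[i] + t·p1[i].
  v1: (1-0.388)·(4.71,1.51) + 0.388·(0.88,1.86) = (3.2240,1.6458)
  v2: (1-0.388)·(0.28,4.14) + 0.388·(-1.2,2.84) = (-0.2942,3.6356)
  v3: (1-0.388)·(-3.59,3.37) + 0.388·(-2.55,2.32) = (-3.1865,2.9626)
  v4: (1-0.388)·(-3.32,1.29) + 0.388·(-3.29,1.93) = (-3.3084,1.5383)
  v5: (1-0.388)·(-1.87,-2.45) + 0.388·(-2.79,-0.78) = (-2.2270,-1.8020)
  v6: (1-0.388)·(0.82,-3.48) + 0.388·(-0.72,-1.36) = (0.2225,-2.6574)
Shoelace sum Σ(x_i·y_{i+1} − x_{i+1}·y_i):
  i=1: 3.2240·3.6356 − -0.2942·1.6458 = +12.2053 (running +12.2053)
  i=2: -0.2942·2.9626 − -3.1865·3.6356 = +10.7131 (running +22.9183)
  i=3: -3.1865·1.5383 − -3.3084·2.9626 = +4.8995 (running +27.8179)
  i=4: -3.3084·-1.8020 − -2.2270·1.5383 = +9.3876 (running +37.2054)
  i=5: -2.2270·-2.6574 − 0.2225·-1.8020 = +6.3189 (running +43.5244)
  i=6: 0.2225·1.6458 − 3.2240·-2.6574 = +8.9336 (running +52.4580)
Area = |Σ|/2 = |52.4580|/2 = 26.2290

Area at t=0.388: 26.2290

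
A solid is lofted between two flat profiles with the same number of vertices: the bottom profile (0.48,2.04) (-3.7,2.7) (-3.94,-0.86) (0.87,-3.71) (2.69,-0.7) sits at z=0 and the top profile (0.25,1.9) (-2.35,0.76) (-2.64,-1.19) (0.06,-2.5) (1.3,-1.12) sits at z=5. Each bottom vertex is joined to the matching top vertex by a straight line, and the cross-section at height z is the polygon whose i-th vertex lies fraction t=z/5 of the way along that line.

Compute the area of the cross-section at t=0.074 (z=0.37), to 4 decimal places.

Area at t=0.074: 25.2488

Cross-section at t=0.074: each vertex is (1-t)·p0[i] + t·p1[i].
  v1: (1-0.074)·(0.48,2.04) + 0.074·(0.25,1.9) = (0.4630,2.0296)
  v2: (1-0.074)·(-3.7,2.7) + 0.074·(-2.35,0.76) = (-3.6001,2.5564)
  v3: (1-0.074)·(-3.94,-0.86) + 0.074·(-2.64,-1.19) = (-3.8438,-0.8844)
  v4: (1-0.074)·(0.87,-3.71) + 0.074·(0.06,-2.5) = (0.8101,-3.6205)
  v5: (1-0.074)·(2.69,-0.7) + 0.074·(1.3,-1.12) = (2.5871,-0.7311)
Shoelace sum Σ(x_i·y_{i+1} − x_{i+1}·y_i):
  i=1: 0.4630·2.5564 − -3.6001·2.0296 = +8.4905 (running +8.4905)
  i=2: -3.6001·-0.8844 − -3.8438·2.5564 = +13.0104 (running +21.5009)
  i=3: -3.8438·-3.6205 − 0.8101·-0.8844 = +14.6328 (running +36.1337)
  i=4: 0.8101·-0.7311 − 2.5871·-3.6205 = +8.7744 (running +44.9081)
  i=5: 2.5871·2.0296 − 0.4630·-0.7311 = +5.5894 (running +50.4975)
Area = |Σ|/2 = |50.4975|/2 = 25.2488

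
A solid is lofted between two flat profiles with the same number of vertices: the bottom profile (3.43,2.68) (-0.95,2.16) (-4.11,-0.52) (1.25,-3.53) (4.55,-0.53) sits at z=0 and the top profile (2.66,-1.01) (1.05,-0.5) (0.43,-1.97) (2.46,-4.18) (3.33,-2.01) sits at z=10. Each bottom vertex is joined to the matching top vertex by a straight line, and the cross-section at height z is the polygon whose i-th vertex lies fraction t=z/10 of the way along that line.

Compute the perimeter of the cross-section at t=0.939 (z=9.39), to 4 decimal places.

Cross-section at t=0.939: each vertex is (1-t)·p0[i] + t·p1[i].
  v1: (1-0.939)·(3.43,2.68) + 0.939·(2.66,-1.01) = (2.7070,-0.7849)
  v2: (1-0.939)·(-0.95,2.16) + 0.939·(1.05,-0.5) = (0.9280,-0.3377)
  v3: (1-0.939)·(-4.11,-0.52) + 0.939·(0.43,-1.97) = (0.1531,-1.8815)
  v4: (1-0.939)·(1.25,-3.53) + 0.939·(2.46,-4.18) = (2.3862,-4.1403)
  v5: (1-0.939)·(4.55,-0.53) + 0.939·(3.33,-2.01) = (3.4044,-1.9197)
Perimeter = Σ |v_{i+1} − v_i|:
  edge 1→2: √(-1.7790² + 0.4472²) = 1.8343 (running 1.8343)
  edge 2→3: √(-0.7749² + -1.5438²) = 1.7274 (running 3.5617)
  edge 3→4: √(2.2331² + -2.2588²) = 3.1763 (running 6.7380)
  edge 4→5: √(1.0182² + 2.2206²) = 2.4429 (running 9.1810)
  edge 5→1: √(-0.6974² + 1.1348²) = 1.3320 (running 10.5130)
Perimeter = 10.5130

Perimeter at t=0.939: 10.5130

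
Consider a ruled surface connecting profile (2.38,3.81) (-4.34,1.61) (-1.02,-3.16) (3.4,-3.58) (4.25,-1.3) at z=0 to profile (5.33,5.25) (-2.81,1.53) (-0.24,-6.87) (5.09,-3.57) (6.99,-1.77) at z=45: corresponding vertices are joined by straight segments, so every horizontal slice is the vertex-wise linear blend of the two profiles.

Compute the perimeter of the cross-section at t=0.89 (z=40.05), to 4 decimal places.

Perimeter at t=0.89: 32.7304

Cross-section at t=0.89: each vertex is (1-t)·p0[i] + t·p1[i].
  v1: (1-0.89)·(2.38,3.81) + 0.89·(5.33,5.25) = (5.0055,5.0916)
  v2: (1-0.89)·(-4.34,1.61) + 0.89·(-2.81,1.53) = (-2.9783,1.5388)
  v3: (1-0.89)·(-1.02,-3.16) + 0.89·(-0.24,-6.87) = (-0.3258,-6.4619)
  v4: (1-0.89)·(3.4,-3.58) + 0.89·(5.09,-3.57) = (4.9041,-3.5711)
  v5: (1-0.89)·(4.25,-1.3) + 0.89·(6.99,-1.77) = (6.6886,-1.7183)
Perimeter = Σ |v_{i+1} − v_i|:
  edge 1→2: √(-7.9838² + -3.5528²) = 8.7386 (running 8.7386)
  edge 2→3: √(2.6525² + -8.0007²) = 8.4289 (running 17.1676)
  edge 3→4: √(5.2299² + 2.8908²) = 5.9757 (running 23.1432)
  edge 4→5: √(1.7845² + 1.8528²) = 2.5724 (running 25.7156)
  edge 5→1: √(-1.6831² + 6.8099²) = 7.0148 (running 32.7304)
Perimeter = 32.7304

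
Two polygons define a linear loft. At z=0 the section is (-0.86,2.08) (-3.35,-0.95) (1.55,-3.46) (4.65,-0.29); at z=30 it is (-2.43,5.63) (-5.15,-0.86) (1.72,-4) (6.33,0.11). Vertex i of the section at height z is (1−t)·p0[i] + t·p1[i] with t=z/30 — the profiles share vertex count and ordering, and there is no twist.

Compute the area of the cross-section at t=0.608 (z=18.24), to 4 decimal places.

Cross-section at t=0.608: each vertex is (1-t)·p0[i] + t·p1[i].
  v1: (1-0.608)·(-0.86,2.08) + 0.608·(-2.43,5.63) = (-1.8146,4.2384)
  v2: (1-0.608)·(-3.35,-0.95) + 0.608·(-5.15,-0.86) = (-4.4444,-0.8953)
  v3: (1-0.608)·(1.55,-3.46) + 0.608·(1.72,-4) = (1.6534,-3.7883)
  v4: (1-0.608)·(4.65,-0.29) + 0.608·(6.33,0.11) = (5.6714,-0.0468)
Shoelace sum Σ(x_i·y_{i+1} − x_{i+1}·y_i):
  i=1: -1.8146·-0.8953 − -4.4444·4.2384 = +20.4617 (running +20.4617)
  i=2: -4.4444·-3.7883 − 1.6534·-0.8953 = +18.3170 (running +38.7787)
  i=3: 1.6534·-0.0468 − 5.6714·-3.7883 = +21.4079 (running +60.1866)
  i=4: 5.6714·4.2384 − -1.8146·-0.0468 = +23.9529 (running +84.1395)
Area = |Σ|/2 = |84.1395|/2 = 42.0697

Area at t=0.608: 42.0697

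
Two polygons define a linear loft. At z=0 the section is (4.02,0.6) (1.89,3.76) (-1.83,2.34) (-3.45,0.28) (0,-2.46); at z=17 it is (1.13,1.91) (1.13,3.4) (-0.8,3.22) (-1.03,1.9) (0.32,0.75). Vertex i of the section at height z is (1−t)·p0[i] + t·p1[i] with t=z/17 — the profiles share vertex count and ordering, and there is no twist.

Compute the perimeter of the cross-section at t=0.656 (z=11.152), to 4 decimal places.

Perimeter at t=0.656: 11.8496

Cross-section at t=0.656: each vertex is (1-t)·p0[i] + t·p1[i].
  v1: (1-0.656)·(4.02,0.6) + 0.656·(1.13,1.91) = (2.1242,1.4594)
  v2: (1-0.656)·(1.89,3.76) + 0.656·(1.13,3.4) = (1.3914,3.5238)
  v3: (1-0.656)·(-1.83,2.34) + 0.656·(-0.8,3.22) = (-1.1543,2.9173)
  v4: (1-0.656)·(-3.45,0.28) + 0.656·(-1.03,1.9) = (-1.8625,1.3427)
  v5: (1-0.656)·(0,-2.46) + 0.656·(0.32,0.75) = (0.2099,-0.3542)
Perimeter = Σ |v_{i+1} − v_i|:
  edge 1→2: √(-0.7327² + 2.0645²) = 2.1907 (running 2.1907)
  edge 2→3: √(-2.5458² + -0.6066²) = 2.6170 (running 4.8077)
  edge 3→4: √(-0.7082² + -1.5746²) = 1.7265 (running 6.5342)
  edge 4→5: √(2.0724² + -1.6970²) = 2.6785 (running 9.2127)
  edge 5→1: √(1.9142² + 1.8136²) = 2.6369 (running 11.8496)
Perimeter = 11.8496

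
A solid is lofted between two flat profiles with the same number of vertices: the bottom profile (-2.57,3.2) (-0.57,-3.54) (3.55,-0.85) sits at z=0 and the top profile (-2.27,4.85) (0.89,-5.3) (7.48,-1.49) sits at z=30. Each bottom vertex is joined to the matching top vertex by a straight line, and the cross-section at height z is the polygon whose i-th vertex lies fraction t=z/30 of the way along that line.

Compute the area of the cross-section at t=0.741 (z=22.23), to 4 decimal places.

Cross-section at t=0.741: each vertex is (1-t)·p0[i] + t·p1[i].
  v1: (1-0.741)·(-2.57,3.2) + 0.741·(-2.27,4.85) = (-2.3477,4.4226)
  v2: (1-0.741)·(-0.57,-3.54) + 0.741·(0.89,-5.3) = (0.5119,-4.8442)
  v3: (1-0.741)·(3.55,-0.85) + 0.741·(7.48,-1.49) = (6.4621,-1.3242)
Shoelace sum Σ(x_i·y_{i+1} − x_{i+1}·y_i):
  i=1: -2.3477·-4.8442 − 0.5119·4.4226 = +9.1089 (running +9.1089)
  i=2: 0.5119·-1.3242 − 6.4621·-4.8442 = +30.6258 (running +39.7346)
  i=3: 6.4621·4.4226 − -2.3477·-1.3242 = +25.4708 (running +65.2054)
Area = |Σ|/2 = |65.2054|/2 = 32.6027

Area at t=0.741: 32.6027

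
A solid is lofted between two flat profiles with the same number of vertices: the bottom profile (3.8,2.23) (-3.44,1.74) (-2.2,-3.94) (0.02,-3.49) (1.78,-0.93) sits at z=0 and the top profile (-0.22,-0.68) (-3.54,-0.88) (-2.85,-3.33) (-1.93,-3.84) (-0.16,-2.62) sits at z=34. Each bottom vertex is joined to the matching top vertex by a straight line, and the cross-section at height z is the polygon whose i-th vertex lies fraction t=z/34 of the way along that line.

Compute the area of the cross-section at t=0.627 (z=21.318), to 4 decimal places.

Area at t=0.627: 13.4555

Cross-section at t=0.627: each vertex is (1-t)·p0[i] + t·p1[i].
  v1: (1-0.627)·(3.8,2.23) + 0.627·(-0.22,-0.68) = (1.2795,0.4054)
  v2: (1-0.627)·(-3.44,1.74) + 0.627·(-3.54,-0.88) = (-3.5027,0.0973)
  v3: (1-0.627)·(-2.2,-3.94) + 0.627·(-2.85,-3.33) = (-2.6076,-3.5575)
  v4: (1-0.627)·(0.02,-3.49) + 0.627·(-1.93,-3.84) = (-1.2026,-3.7095)
  v5: (1-0.627)·(1.78,-0.93) + 0.627·(-0.16,-2.62) = (0.5636,-1.9896)
Shoelace sum Σ(x_i·y_{i+1} − x_{i+1}·y_i):
  i=1: 1.2795·0.0973 − -3.5027·0.4054 = +1.5445 (running +1.5445)
  i=2: -3.5027·-3.5575 − -2.6076·0.0973 = +12.7146 (running +14.2591)
  i=3: -2.6076·-3.7095 − -1.2026·-3.5575 = +5.3941 (running +19.6532)
  i=4: -1.2026·-1.9896 − 0.5636·-3.7095 = +4.4835 (running +24.1368)
  i=5: 0.5636·0.4054 − 1.2795·-1.9896 = +2.7742 (running +26.9109)
Area = |Σ|/2 = |26.9109|/2 = 13.4555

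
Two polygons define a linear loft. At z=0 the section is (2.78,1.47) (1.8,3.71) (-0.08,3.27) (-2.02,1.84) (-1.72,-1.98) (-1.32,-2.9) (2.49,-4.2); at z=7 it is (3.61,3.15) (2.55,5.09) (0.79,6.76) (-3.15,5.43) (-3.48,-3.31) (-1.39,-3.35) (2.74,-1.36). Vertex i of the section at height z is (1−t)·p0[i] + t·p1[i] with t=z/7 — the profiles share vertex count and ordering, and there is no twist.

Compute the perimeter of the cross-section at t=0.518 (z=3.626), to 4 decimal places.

Perimeter at t=0.518: 24.3581

Cross-section at t=0.518: each vertex is (1-t)·p0[i] + t·p1[i].
  v1: (1-0.518)·(2.78,1.47) + 0.518·(3.61,3.15) = (3.2099,2.3402)
  v2: (1-0.518)·(1.8,3.71) + 0.518·(2.55,5.09) = (2.1885,4.4248)
  v3: (1-0.518)·(-0.08,3.27) + 0.518·(0.79,6.76) = (0.3707,5.0778)
  v4: (1-0.518)·(-2.02,1.84) + 0.518·(-3.15,5.43) = (-2.6053,3.6996)
  v5: (1-0.518)·(-1.72,-1.98) + 0.518·(-3.48,-3.31) = (-2.6317,-2.6689)
  v6: (1-0.518)·(-1.32,-2.9) + 0.518·(-1.39,-3.35) = (-1.3563,-3.1331)
  v7: (1-0.518)·(2.49,-4.2) + 0.518·(2.74,-1.36) = (2.6195,-2.7289)
Perimeter = Σ |v_{i+1} − v_i|:
  edge 1→2: √(-1.0214² + 2.0846²) = 2.3214 (running 2.3214)
  edge 2→3: √(-1.8178² + 0.6530²) = 1.9316 (running 4.2530)
  edge 3→4: √(-2.9760² + -1.3782²) = 3.2796 (running 7.5326)
  edge 4→5: √(-0.0263² + -6.3686²) = 6.3686 (running 13.9012)
  edge 5→6: √(1.2754² + -0.4642²) = 1.3573 (running 15.2585)
  edge 6→7: √(3.9758² + 0.4042²) = 3.9963 (running 19.2547)
  edge 7→1: √(0.5904² + 5.0691²) = 5.1034 (running 24.3581)
Perimeter = 24.3581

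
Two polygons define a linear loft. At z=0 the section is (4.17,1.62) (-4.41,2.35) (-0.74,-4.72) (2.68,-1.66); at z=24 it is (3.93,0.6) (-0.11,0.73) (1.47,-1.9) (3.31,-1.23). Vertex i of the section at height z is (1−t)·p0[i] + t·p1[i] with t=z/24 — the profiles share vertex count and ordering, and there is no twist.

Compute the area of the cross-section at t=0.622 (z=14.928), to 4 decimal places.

Cross-section at t=0.622: each vertex is (1-t)·p0[i] + t·p1[i].
  v1: (1-0.622)·(4.17,1.62) + 0.622·(3.93,0.6) = (4.0207,0.9856)
  v2: (1-0.622)·(-4.41,2.35) + 0.622·(-0.11,0.73) = (-1.7354,1.3424)
  v3: (1-0.622)·(-0.74,-4.72) + 0.622·(1.47,-1.9) = (0.6346,-2.9660)
  v4: (1-0.622)·(2.68,-1.66) + 0.622·(3.31,-1.23) = (3.0719,-1.3925)
Shoelace sum Σ(x_i·y_{i+1} − x_{i+1}·y_i):
  i=1: 4.0207·1.3424 − -1.7354·0.9856 = +7.1076 (running +7.1076)
  i=2: -1.7354·-2.9660 − 0.6346·1.3424 = +4.2952 (running +11.4028)
  i=3: 0.6346·-1.3925 − 3.0719·-2.9660 = +8.2273 (running +19.6301)
  i=4: 3.0719·0.9856 − 4.0207·-1.3925 = +8.6265 (running +28.2566)
Area = |Σ|/2 = |28.2566|/2 = 14.1283

Area at t=0.622: 14.1283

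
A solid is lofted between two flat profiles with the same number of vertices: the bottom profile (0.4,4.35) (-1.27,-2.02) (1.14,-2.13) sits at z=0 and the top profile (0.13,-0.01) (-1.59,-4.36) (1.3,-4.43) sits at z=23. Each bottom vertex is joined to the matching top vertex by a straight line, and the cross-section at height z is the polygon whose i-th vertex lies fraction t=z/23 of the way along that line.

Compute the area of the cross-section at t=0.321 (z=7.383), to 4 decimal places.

Cross-section at t=0.321: each vertex is (1-t)·p0[i] + t·p1[i].
  v1: (1-0.321)·(0.4,4.35) + 0.321·(0.13,-0.01) = (0.3133,2.9504)
  v2: (1-0.321)·(-1.27,-2.02) + 0.321·(-1.59,-4.36) = (-1.3727,-2.7711)
  v3: (1-0.321)·(1.14,-2.13) + 0.321·(1.3,-4.43) = (1.1914,-2.8683)
Shoelace sum Σ(x_i·y_{i+1} − x_{i+1}·y_i):
  i=1: 0.3133·-2.7711 − -1.3727·2.9504 = +3.1818 (running +3.1818)
  i=2: -1.3727·-2.8683 − 1.1914·-2.7711 = +7.2388 (running +10.4206)
  i=3: 1.1914·2.9504 − 0.3133·-2.8683 = +4.4138 (running +14.8344)
Area = |Σ|/2 = |14.8344|/2 = 7.4172

Area at t=0.321: 7.4172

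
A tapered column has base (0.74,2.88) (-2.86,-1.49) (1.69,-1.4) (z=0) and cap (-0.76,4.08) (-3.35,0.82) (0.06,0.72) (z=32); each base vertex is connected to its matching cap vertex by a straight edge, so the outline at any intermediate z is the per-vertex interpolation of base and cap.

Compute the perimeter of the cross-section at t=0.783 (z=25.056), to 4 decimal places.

Cross-section at t=0.783: each vertex is (1-t)·p0[i] + t·p1[i].
  v1: (1-0.783)·(0.74,2.88) + 0.783·(-0.76,4.08) = (-0.4345,3.8196)
  v2: (1-0.783)·(-2.86,-1.49) + 0.783·(-3.35,0.82) = (-3.2437,0.3187)
  v3: (1-0.783)·(1.69,-1.4) + 0.783·(0.06,0.72) = (0.4137,0.2600)
Perimeter = Σ |v_{i+1} − v_i|:
  edge 1→2: √(-2.8092² + -3.5009²) = 4.4886 (running 4.4886)
  edge 2→3: √(3.6574² + -0.0588²) = 3.6579 (running 8.1465)
  edge 3→1: √(-0.8482² + 3.5596²) = 3.6593 (running 11.8058)
Perimeter = 11.8058

Perimeter at t=0.783: 11.8058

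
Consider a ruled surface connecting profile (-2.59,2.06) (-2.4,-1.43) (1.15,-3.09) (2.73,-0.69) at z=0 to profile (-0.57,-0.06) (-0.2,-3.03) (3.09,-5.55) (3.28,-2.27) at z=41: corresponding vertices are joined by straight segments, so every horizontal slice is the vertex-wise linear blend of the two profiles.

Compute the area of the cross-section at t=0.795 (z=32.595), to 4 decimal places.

Area at t=0.795: 11.7375

Cross-section at t=0.795: each vertex is (1-t)·p0[i] + t·p1[i].
  v1: (1-0.795)·(-2.59,2.06) + 0.795·(-0.57,-0.06) = (-0.9841,0.3746)
  v2: (1-0.795)·(-2.4,-1.43) + 0.795·(-0.2,-3.03) = (-0.6510,-2.7020)
  v3: (1-0.795)·(1.15,-3.09) + 0.795·(3.09,-5.55) = (2.6923,-5.0457)
  v4: (1-0.795)·(2.73,-0.69) + 0.795·(3.28,-2.27) = (3.1673,-1.9461)
Shoelace sum Σ(x_i·y_{i+1} − x_{i+1}·y_i):
  i=1: -0.9841·-2.7020 − -0.6510·0.3746 = +2.9029 (running +2.9029)
  i=2: -0.6510·-5.0457 − 2.6923·-2.7020 = +10.5593 (running +13.4622)
  i=3: 2.6923·-1.9461 − 3.1673·-5.0457 = +10.7415 (running +24.2038)
  i=4: 3.1673·0.3746 − -0.9841·-1.9461 = -0.7287 (running +23.4751)
Area = |Σ|/2 = |23.4751|/2 = 11.7375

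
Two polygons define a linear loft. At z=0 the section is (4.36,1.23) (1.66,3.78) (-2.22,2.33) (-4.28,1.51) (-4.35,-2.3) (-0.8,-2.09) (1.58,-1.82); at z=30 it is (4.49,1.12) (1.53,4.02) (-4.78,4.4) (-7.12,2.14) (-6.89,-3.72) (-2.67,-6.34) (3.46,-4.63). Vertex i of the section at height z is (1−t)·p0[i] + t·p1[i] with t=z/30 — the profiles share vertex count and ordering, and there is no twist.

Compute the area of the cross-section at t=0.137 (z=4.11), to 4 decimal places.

Cross-section at t=0.137: each vertex is (1-t)·p0[i] + t·p1[i].
  v1: (1-0.137)·(4.36,1.23) + 0.137·(4.49,1.12) = (4.3778,1.2149)
  v2: (1-0.137)·(1.66,3.78) + 0.137·(1.53,4.02) = (1.6422,3.8129)
  v3: (1-0.137)·(-2.22,2.33) + 0.137·(-4.78,4.4) = (-2.5707,2.6136)
  v4: (1-0.137)·(-4.28,1.51) + 0.137·(-7.12,2.14) = (-4.6691,1.5963)
  v5: (1-0.137)·(-4.35,-2.3) + 0.137·(-6.89,-3.72) = (-4.6980,-2.4945)
  v6: (1-0.137)·(-0.8,-2.09) + 0.137·(-2.67,-6.34) = (-1.0562,-2.6723)
  v7: (1-0.137)·(1.58,-1.82) + 0.137·(3.46,-4.63) = (1.8376,-2.2050)
Shoelace sum Σ(x_i·y_{i+1} − x_{i+1}·y_i):
  i=1: 4.3778·3.8129 − 1.6422·1.2149 = +14.6969 (running +14.6969)
  i=2: 1.6422·2.6136 − -2.5707·3.8129 = +14.0939 (running +28.7908)
  i=3: -2.5707·1.5963 − -4.6691·2.6136 = +8.0994 (running +36.8902)
  i=4: -4.6691·-2.4945 − -4.6980·1.5963 = +19.1466 (running +56.0368)
  i=5: -4.6980·-2.6723 − -1.0562·-2.4945 = +9.9195 (running +65.9563)
  i=6: -1.0562·-2.2050 − 1.8376·-2.6723 = +7.2393 (running +73.1956)
  i=7: 1.8376·1.2149 − 4.3778·-2.2050 = +11.8854 (running +85.0810)
Area = |Σ|/2 = |85.0810|/2 = 42.5405

Area at t=0.137: 42.5405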